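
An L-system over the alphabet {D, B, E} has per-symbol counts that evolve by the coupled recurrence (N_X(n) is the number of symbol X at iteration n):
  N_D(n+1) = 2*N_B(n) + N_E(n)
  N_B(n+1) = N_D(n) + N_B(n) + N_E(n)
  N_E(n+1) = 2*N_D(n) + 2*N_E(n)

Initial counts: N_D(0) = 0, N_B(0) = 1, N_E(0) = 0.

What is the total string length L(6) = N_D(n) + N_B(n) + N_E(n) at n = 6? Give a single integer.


Answer: 1225

Derivation:
Step 0: N_D=0, N_B=1, N_E=0, L=1
Step 1: N_D=2, N_B=1, N_E=0, L=3
Step 2: N_D=2, N_B=3, N_E=4, L=9
Step 3: N_D=10, N_B=9, N_E=12, L=31
Step 4: N_D=30, N_B=31, N_E=44, L=105
Step 5: N_D=106, N_B=105, N_E=148, L=359
Step 6: N_D=358, N_B=359, N_E=508, L=1225


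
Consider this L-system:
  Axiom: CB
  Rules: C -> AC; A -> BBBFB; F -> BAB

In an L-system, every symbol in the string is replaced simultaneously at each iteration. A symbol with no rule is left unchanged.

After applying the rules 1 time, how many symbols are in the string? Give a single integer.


Step 0: length = 2
Step 1: length = 3

Answer: 3


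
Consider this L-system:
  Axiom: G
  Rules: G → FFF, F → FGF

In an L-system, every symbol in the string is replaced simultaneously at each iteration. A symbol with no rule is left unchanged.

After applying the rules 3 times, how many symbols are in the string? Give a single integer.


Answer: 27

Derivation:
Step 0: length = 1
Step 1: length = 3
Step 2: length = 9
Step 3: length = 27


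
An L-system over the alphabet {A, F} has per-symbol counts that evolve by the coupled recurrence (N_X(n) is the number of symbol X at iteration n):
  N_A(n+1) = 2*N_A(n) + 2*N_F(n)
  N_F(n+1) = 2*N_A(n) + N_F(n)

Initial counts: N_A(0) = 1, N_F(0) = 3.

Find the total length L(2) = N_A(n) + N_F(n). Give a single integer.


Step 0: N_A=1, N_F=3, L=4
Step 1: N_A=8, N_F=5, L=13
Step 2: N_A=26, N_F=21, L=47

Answer: 47


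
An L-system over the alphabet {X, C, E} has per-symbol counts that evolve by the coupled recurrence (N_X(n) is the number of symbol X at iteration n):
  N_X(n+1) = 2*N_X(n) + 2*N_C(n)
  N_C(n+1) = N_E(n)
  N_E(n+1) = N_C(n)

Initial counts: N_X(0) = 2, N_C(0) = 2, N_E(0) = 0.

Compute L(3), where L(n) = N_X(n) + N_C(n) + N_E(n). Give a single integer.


Step 0: N_X=2, N_C=2, N_E=0, L=4
Step 1: N_X=8, N_C=0, N_E=2, L=10
Step 2: N_X=16, N_C=2, N_E=0, L=18
Step 3: N_X=36, N_C=0, N_E=2, L=38

Answer: 38


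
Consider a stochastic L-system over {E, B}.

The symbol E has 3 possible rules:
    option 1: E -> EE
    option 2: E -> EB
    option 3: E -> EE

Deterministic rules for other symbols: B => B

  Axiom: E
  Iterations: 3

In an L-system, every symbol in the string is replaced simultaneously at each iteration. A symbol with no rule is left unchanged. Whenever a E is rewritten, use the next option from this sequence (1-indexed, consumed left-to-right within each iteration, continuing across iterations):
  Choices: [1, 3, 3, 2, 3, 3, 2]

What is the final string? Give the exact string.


Answer: EBEEEEEB

Derivation:
Step 0: E
Step 1: EE  (used choices [1])
Step 2: EEEE  (used choices [3, 3])
Step 3: EBEEEEEB  (used choices [2, 3, 3, 2])


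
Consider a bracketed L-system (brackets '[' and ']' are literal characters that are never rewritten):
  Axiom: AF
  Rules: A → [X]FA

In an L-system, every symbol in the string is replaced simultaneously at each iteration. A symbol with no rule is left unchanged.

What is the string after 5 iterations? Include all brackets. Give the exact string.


Answer: [X]F[X]F[X]F[X]F[X]FAF

Derivation:
Step 0: AF
Step 1: [X]FAF
Step 2: [X]F[X]FAF
Step 3: [X]F[X]F[X]FAF
Step 4: [X]F[X]F[X]F[X]FAF
Step 5: [X]F[X]F[X]F[X]F[X]FAF


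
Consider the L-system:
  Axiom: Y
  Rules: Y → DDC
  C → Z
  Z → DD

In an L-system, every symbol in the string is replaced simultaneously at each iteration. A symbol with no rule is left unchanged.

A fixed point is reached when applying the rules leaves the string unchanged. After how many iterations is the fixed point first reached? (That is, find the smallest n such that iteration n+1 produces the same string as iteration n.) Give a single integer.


Step 0: Y
Step 1: DDC
Step 2: DDZ
Step 3: DDDD
Step 4: DDDD  (unchanged — fixed point at step 3)

Answer: 3


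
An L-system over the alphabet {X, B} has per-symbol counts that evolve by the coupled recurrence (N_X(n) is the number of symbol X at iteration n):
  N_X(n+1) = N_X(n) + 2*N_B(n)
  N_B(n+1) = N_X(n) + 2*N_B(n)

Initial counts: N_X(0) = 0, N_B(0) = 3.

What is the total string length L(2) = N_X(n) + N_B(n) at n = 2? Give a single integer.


Answer: 36

Derivation:
Step 0: N_X=0, N_B=3, L=3
Step 1: N_X=6, N_B=6, L=12
Step 2: N_X=18, N_B=18, L=36


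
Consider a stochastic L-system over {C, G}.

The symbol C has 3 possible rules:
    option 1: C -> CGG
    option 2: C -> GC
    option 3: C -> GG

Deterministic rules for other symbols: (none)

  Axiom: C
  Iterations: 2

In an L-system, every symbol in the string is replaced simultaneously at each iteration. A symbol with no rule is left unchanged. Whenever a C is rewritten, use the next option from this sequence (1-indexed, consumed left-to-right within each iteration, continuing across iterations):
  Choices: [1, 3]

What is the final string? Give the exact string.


Step 0: C
Step 1: CGG  (used choices [1])
Step 2: GGGG  (used choices [3])

Answer: GGGG


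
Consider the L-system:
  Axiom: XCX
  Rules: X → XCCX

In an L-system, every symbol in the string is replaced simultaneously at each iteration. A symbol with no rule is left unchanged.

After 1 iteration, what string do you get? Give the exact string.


Step 0: XCX
Step 1: XCCXCXCCX

Answer: XCCXCXCCX


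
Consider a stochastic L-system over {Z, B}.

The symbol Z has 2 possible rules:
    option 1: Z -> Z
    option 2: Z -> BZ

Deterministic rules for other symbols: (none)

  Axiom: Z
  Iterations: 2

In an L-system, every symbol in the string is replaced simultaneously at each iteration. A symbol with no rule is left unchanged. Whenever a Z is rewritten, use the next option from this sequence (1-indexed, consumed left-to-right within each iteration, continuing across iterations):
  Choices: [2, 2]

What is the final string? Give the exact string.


Step 0: Z
Step 1: BZ  (used choices [2])
Step 2: BBZ  (used choices [2])

Answer: BBZ


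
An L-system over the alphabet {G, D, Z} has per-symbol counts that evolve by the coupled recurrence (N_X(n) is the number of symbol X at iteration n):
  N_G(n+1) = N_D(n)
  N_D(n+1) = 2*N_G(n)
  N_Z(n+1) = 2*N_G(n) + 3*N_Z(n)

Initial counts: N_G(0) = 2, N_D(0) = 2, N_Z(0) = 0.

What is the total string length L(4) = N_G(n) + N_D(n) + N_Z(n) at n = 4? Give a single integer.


Step 0: N_G=2, N_D=2, N_Z=0, L=4
Step 1: N_G=2, N_D=4, N_Z=4, L=10
Step 2: N_G=4, N_D=4, N_Z=16, L=24
Step 3: N_G=4, N_D=8, N_Z=56, L=68
Step 4: N_G=8, N_D=8, N_Z=176, L=192

Answer: 192


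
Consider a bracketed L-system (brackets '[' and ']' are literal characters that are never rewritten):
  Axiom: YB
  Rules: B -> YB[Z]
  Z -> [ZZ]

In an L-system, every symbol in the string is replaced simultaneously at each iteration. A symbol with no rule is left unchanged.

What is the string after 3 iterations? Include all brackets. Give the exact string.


Answer: YYYYB[Z][[ZZ]][[[ZZ][ZZ]]]

Derivation:
Step 0: YB
Step 1: YYB[Z]
Step 2: YYYB[Z][[ZZ]]
Step 3: YYYYB[Z][[ZZ]][[[ZZ][ZZ]]]


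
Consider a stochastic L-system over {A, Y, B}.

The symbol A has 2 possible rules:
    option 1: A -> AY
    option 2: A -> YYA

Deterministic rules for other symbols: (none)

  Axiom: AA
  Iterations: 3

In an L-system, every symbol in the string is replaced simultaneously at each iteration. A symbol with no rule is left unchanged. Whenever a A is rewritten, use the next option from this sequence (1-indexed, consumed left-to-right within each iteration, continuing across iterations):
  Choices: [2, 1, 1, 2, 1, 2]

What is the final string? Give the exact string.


Answer: YYAYYYYYYAY

Derivation:
Step 0: AA
Step 1: YYAAY  (used choices [2, 1])
Step 2: YYAYYYAY  (used choices [1, 2])
Step 3: YYAYYYYYYAY  (used choices [1, 2])


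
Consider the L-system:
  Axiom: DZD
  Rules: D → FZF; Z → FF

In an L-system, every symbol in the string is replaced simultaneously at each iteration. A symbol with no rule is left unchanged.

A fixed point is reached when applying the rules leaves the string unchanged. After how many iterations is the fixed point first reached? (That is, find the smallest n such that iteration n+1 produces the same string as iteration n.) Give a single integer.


Step 0: DZD
Step 1: FZFFFFZF
Step 2: FFFFFFFFFF
Step 3: FFFFFFFFFF  (unchanged — fixed point at step 2)

Answer: 2


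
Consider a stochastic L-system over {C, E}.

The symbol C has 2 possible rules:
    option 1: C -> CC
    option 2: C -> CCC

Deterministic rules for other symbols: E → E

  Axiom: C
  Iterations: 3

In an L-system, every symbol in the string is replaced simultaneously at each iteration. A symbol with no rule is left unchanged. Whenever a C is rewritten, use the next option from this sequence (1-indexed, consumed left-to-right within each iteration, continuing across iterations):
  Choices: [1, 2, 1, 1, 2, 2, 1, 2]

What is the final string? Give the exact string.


Step 0: C
Step 1: CC  (used choices [1])
Step 2: CCCCC  (used choices [2, 1])
Step 3: CCCCCCCCCCCCC  (used choices [1, 2, 2, 1, 2])

Answer: CCCCCCCCCCCCC


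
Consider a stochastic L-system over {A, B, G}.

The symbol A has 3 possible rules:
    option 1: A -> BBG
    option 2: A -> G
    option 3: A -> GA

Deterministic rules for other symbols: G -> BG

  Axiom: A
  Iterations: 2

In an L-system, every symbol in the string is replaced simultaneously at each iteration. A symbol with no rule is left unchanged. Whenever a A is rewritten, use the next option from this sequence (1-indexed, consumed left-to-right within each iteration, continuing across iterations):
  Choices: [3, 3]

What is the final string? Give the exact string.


Answer: BGGA

Derivation:
Step 0: A
Step 1: GA  (used choices [3])
Step 2: BGGA  (used choices [3])


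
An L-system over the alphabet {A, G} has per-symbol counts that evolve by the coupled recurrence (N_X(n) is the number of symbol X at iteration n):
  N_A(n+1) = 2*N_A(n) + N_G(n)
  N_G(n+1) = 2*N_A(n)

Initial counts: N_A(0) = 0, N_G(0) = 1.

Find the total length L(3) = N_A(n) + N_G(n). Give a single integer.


Answer: 10

Derivation:
Step 0: N_A=0, N_G=1, L=1
Step 1: N_A=1, N_G=0, L=1
Step 2: N_A=2, N_G=2, L=4
Step 3: N_A=6, N_G=4, L=10


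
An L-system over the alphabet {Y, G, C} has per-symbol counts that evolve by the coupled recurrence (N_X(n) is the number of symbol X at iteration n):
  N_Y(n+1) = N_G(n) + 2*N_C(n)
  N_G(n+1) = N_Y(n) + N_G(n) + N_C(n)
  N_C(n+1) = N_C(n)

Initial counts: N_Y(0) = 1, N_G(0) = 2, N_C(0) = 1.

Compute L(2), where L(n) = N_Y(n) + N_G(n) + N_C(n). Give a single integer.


Step 0: N_Y=1, N_G=2, N_C=1, L=4
Step 1: N_Y=4, N_G=4, N_C=1, L=9
Step 2: N_Y=6, N_G=9, N_C=1, L=16

Answer: 16


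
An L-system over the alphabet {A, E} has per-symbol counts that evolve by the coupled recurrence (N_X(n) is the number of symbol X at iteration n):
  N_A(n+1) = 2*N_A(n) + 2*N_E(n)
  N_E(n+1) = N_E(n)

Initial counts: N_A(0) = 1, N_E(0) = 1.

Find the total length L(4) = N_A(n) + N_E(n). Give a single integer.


Step 0: N_A=1, N_E=1, L=2
Step 1: N_A=4, N_E=1, L=5
Step 2: N_A=10, N_E=1, L=11
Step 3: N_A=22, N_E=1, L=23
Step 4: N_A=46, N_E=1, L=47

Answer: 47


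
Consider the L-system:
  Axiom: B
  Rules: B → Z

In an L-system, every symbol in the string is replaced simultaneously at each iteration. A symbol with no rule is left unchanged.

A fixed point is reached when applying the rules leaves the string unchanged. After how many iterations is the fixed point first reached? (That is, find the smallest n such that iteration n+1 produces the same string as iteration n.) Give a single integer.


Answer: 1

Derivation:
Step 0: B
Step 1: Z
Step 2: Z  (unchanged — fixed point at step 1)


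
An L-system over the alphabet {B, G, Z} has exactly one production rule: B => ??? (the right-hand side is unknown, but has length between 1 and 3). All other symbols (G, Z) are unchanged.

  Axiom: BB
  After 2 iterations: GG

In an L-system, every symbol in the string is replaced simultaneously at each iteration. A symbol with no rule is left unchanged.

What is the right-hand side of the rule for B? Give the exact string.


Trying B => G:
  Step 0: BB
  Step 1: GG
  Step 2: GG
Matches the given result.

Answer: G


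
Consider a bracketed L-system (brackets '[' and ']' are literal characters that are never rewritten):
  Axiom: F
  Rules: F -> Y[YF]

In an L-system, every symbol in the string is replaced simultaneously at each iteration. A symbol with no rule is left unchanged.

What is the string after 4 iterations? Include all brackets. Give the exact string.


Step 0: F
Step 1: Y[YF]
Step 2: Y[YY[YF]]
Step 3: Y[YY[YY[YF]]]
Step 4: Y[YY[YY[YY[YF]]]]

Answer: Y[YY[YY[YY[YF]]]]


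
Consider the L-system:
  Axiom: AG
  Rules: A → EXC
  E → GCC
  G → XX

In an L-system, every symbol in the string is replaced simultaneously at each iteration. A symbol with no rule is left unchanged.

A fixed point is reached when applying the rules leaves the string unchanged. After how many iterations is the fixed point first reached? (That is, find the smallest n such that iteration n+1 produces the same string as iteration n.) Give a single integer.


Step 0: AG
Step 1: EXCXX
Step 2: GCCXCXX
Step 3: XXCCXCXX
Step 4: XXCCXCXX  (unchanged — fixed point at step 3)

Answer: 3


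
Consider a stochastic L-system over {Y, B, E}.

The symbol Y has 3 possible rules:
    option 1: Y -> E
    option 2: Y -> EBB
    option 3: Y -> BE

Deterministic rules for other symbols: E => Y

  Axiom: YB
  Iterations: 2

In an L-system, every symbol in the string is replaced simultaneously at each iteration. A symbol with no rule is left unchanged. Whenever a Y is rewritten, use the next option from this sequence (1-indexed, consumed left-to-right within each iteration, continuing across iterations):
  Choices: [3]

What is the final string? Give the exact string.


Answer: BYB

Derivation:
Step 0: YB
Step 1: BEB  (used choices [3])
Step 2: BYB  (used choices [])


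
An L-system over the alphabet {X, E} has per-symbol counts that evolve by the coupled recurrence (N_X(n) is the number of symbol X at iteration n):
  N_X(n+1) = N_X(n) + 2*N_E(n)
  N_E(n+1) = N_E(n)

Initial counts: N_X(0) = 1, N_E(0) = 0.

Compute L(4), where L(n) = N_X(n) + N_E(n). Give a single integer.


Answer: 1

Derivation:
Step 0: N_X=1, N_E=0, L=1
Step 1: N_X=1, N_E=0, L=1
Step 2: N_X=1, N_E=0, L=1
Step 3: N_X=1, N_E=0, L=1
Step 4: N_X=1, N_E=0, L=1


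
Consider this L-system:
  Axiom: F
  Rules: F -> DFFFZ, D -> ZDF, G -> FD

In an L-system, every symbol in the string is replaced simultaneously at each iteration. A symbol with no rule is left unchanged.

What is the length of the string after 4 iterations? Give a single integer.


Answer: 231

Derivation:
Step 0: length = 1
Step 1: length = 5
Step 2: length = 19
Step 3: length = 67
Step 4: length = 231


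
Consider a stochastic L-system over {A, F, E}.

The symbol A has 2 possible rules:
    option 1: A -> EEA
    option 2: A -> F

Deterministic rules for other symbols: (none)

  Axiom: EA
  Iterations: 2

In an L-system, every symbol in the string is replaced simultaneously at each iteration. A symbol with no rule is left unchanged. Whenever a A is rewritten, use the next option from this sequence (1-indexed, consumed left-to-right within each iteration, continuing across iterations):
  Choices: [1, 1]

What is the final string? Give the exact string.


Answer: EEEEEA

Derivation:
Step 0: EA
Step 1: EEEA  (used choices [1])
Step 2: EEEEEA  (used choices [1])


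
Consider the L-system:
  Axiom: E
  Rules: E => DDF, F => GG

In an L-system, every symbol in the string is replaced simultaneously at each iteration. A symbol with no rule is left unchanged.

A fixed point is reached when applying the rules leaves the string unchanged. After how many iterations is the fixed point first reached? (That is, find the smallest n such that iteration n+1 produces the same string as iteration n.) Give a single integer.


Answer: 2

Derivation:
Step 0: E
Step 1: DDF
Step 2: DDGG
Step 3: DDGG  (unchanged — fixed point at step 2)


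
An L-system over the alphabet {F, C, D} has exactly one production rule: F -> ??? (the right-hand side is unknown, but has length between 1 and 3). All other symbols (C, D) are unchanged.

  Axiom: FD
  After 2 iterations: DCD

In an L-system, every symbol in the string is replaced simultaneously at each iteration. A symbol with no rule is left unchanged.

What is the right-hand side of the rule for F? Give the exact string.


Trying F -> DC:
  Step 0: FD
  Step 1: DCD
  Step 2: DCD
Matches the given result.

Answer: DC


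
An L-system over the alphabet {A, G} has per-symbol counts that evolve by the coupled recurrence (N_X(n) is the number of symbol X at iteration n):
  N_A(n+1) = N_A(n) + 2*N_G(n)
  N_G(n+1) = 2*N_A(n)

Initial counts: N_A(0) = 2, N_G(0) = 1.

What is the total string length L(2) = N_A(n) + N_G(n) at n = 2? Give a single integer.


Step 0: N_A=2, N_G=1, L=3
Step 1: N_A=4, N_G=4, L=8
Step 2: N_A=12, N_G=8, L=20

Answer: 20


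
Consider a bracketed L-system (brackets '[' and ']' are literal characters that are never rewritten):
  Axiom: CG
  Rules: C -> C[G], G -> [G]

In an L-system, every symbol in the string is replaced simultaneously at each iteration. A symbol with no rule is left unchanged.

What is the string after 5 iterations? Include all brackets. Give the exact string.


Answer: C[G][[G]][[[G]]][[[[G]]]][[[[[G]]]]][[[[[G]]]]]

Derivation:
Step 0: CG
Step 1: C[G][G]
Step 2: C[G][[G]][[G]]
Step 3: C[G][[G]][[[G]]][[[G]]]
Step 4: C[G][[G]][[[G]]][[[[G]]]][[[[G]]]]
Step 5: C[G][[G]][[[G]]][[[[G]]]][[[[[G]]]]][[[[[G]]]]]


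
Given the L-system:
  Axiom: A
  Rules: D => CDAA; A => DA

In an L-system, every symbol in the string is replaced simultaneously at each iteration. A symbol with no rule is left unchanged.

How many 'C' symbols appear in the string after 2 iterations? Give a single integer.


Answer: 1

Derivation:
Step 0: A  (0 'C')
Step 1: DA  (0 'C')
Step 2: CDAADA  (1 'C')


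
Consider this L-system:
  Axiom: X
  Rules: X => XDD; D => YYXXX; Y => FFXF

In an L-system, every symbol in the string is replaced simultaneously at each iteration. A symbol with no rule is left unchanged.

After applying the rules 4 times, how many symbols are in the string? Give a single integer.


Answer: 149

Derivation:
Step 0: length = 1
Step 1: length = 3
Step 2: length = 13
Step 3: length = 47
Step 4: length = 149


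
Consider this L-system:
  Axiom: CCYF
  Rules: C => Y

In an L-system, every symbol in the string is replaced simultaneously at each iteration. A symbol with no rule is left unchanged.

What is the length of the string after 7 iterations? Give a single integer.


Step 0: length = 4
Step 1: length = 4
Step 2: length = 4
Step 3: length = 4
Step 4: length = 4
Step 5: length = 4
Step 6: length = 4
Step 7: length = 4

Answer: 4


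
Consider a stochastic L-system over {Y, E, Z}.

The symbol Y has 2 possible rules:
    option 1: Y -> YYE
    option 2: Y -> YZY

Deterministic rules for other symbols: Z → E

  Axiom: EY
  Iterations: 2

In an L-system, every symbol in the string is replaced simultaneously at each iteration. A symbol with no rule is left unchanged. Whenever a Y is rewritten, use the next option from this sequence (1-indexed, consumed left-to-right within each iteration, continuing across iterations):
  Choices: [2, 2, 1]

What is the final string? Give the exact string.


Answer: EYZYEYYE

Derivation:
Step 0: EY
Step 1: EYZY  (used choices [2])
Step 2: EYZYEYYE  (used choices [2, 1])


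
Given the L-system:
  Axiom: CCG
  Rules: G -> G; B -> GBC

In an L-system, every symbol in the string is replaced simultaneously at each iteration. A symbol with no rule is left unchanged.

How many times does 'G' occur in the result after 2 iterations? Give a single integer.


Step 0: CCG  (1 'G')
Step 1: CCG  (1 'G')
Step 2: CCG  (1 'G')

Answer: 1


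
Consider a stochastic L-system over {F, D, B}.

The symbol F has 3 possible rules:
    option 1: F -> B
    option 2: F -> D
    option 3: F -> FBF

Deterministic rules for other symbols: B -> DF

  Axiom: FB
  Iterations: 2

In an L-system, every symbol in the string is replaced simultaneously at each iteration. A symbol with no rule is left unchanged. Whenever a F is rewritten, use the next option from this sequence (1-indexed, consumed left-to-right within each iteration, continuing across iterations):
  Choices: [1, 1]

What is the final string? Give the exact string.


Answer: DFDB

Derivation:
Step 0: FB
Step 1: BDF  (used choices [1])
Step 2: DFDB  (used choices [1])


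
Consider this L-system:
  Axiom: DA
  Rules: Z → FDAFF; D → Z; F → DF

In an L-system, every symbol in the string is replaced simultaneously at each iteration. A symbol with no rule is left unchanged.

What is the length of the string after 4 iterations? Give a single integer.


Answer: 16

Derivation:
Step 0: length = 2
Step 1: length = 2
Step 2: length = 6
Step 3: length = 9
Step 4: length = 16


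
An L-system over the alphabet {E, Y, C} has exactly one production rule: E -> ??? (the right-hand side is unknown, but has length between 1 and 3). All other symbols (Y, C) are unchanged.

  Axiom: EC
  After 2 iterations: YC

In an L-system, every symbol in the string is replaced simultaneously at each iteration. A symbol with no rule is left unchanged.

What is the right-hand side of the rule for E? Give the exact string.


Trying E -> Y:
  Step 0: EC
  Step 1: YC
  Step 2: YC
Matches the given result.

Answer: Y


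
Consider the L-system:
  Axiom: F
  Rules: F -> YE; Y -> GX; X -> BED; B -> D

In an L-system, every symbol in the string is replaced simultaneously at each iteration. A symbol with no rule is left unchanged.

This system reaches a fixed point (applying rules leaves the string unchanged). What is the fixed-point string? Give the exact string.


Answer: GDEDE

Derivation:
Step 0: F
Step 1: YE
Step 2: GXE
Step 3: GBEDE
Step 4: GDEDE
Step 5: GDEDE  (unchanged — fixed point at step 4)


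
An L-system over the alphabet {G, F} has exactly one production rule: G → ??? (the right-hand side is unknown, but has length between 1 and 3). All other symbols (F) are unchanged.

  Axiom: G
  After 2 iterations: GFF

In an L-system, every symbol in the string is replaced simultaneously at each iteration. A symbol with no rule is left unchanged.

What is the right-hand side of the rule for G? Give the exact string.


Trying G → GF:
  Step 0: G
  Step 1: GF
  Step 2: GFF
Matches the given result.

Answer: GF


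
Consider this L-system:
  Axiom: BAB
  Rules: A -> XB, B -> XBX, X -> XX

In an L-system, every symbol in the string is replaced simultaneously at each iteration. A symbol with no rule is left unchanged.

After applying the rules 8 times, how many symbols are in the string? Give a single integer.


Step 0: length = 3
Step 1: length = 8
Step 2: length = 19
Step 3: length = 41
Step 4: length = 85
Step 5: length = 173
Step 6: length = 349
Step 7: length = 701
Step 8: length = 1405

Answer: 1405


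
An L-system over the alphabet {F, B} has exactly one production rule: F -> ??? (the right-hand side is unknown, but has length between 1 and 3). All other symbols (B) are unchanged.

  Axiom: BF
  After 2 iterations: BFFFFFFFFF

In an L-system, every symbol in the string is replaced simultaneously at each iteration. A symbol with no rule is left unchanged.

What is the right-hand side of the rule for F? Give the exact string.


Answer: FFF

Derivation:
Trying F -> FFF:
  Step 0: BF
  Step 1: BFFF
  Step 2: BFFFFFFFFF
Matches the given result.


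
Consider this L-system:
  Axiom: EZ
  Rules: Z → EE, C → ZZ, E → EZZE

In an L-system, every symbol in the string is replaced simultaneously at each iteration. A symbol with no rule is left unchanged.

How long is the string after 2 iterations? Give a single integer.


Step 0: length = 2
Step 1: length = 6
Step 2: length = 20

Answer: 20


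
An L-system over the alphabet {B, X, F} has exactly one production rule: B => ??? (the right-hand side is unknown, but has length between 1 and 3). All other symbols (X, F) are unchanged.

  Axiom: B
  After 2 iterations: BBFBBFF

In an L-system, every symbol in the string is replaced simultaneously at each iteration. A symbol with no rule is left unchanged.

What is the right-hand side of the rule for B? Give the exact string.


Trying B => BBF:
  Step 0: B
  Step 1: BBF
  Step 2: BBFBBFF
Matches the given result.

Answer: BBF


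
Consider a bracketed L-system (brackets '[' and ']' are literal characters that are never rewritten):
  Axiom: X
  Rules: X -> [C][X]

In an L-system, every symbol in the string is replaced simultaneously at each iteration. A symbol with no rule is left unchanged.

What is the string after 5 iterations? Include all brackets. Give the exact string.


Step 0: X
Step 1: [C][X]
Step 2: [C][[C][X]]
Step 3: [C][[C][[C][X]]]
Step 4: [C][[C][[C][[C][X]]]]
Step 5: [C][[C][[C][[C][[C][X]]]]]

Answer: [C][[C][[C][[C][[C][X]]]]]


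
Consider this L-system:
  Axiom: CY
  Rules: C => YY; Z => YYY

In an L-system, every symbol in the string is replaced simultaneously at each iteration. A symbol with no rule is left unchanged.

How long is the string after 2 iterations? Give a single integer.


Answer: 3

Derivation:
Step 0: length = 2
Step 1: length = 3
Step 2: length = 3


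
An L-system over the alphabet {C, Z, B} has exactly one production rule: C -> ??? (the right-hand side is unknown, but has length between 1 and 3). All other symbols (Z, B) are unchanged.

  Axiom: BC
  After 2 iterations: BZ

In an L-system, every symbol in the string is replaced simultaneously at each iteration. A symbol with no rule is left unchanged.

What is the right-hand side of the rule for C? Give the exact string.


Answer: Z

Derivation:
Trying C -> Z:
  Step 0: BC
  Step 1: BZ
  Step 2: BZ
Matches the given result.


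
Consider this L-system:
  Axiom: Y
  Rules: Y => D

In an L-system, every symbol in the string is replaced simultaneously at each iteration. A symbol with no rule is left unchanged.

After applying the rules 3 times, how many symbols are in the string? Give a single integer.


Step 0: length = 1
Step 1: length = 1
Step 2: length = 1
Step 3: length = 1

Answer: 1


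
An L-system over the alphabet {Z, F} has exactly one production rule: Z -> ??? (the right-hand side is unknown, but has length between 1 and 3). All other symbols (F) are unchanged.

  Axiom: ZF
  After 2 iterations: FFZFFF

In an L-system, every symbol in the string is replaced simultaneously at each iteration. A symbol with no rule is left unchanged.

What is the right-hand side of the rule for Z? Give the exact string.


Answer: FZF

Derivation:
Trying Z -> FZF:
  Step 0: ZF
  Step 1: FZFF
  Step 2: FFZFFF
Matches the given result.


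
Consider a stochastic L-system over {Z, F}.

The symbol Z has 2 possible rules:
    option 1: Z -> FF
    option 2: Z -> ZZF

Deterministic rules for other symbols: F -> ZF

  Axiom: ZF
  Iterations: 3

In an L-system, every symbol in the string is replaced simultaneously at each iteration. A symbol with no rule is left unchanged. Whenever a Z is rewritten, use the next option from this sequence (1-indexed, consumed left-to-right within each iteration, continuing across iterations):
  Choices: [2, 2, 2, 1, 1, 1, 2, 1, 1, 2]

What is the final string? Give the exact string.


Step 0: ZF
Step 1: ZZFZF  (used choices [2])
Step 2: ZZFZZFZFFFZF  (used choices [2, 2, 1])
Step 3: FFFFZFZZFFFZFFFZFZFZFZZFZF  (used choices [1, 1, 2, 1, 1, 2])

Answer: FFFFZFZZFFFZFFFZFZFZFZZFZF


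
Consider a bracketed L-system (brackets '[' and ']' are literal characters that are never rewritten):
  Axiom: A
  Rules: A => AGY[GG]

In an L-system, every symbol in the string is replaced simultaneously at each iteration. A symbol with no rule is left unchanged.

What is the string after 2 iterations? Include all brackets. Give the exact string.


Answer: AGY[GG]GY[GG]

Derivation:
Step 0: A
Step 1: AGY[GG]
Step 2: AGY[GG]GY[GG]


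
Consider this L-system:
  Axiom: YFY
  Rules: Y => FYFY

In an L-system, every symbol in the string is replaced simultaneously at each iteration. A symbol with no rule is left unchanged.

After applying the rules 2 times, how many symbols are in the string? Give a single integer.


Step 0: length = 3
Step 1: length = 9
Step 2: length = 21

Answer: 21


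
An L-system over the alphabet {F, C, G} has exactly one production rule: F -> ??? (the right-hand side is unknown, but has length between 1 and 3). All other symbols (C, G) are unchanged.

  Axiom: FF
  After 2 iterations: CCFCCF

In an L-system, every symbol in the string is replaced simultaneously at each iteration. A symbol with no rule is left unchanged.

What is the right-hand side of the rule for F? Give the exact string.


Trying F -> CF:
  Step 0: FF
  Step 1: CFCF
  Step 2: CCFCCF
Matches the given result.

Answer: CF


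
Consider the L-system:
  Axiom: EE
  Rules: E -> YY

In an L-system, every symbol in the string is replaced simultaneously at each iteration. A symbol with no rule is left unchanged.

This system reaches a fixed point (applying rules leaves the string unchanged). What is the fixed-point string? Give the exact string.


Step 0: EE
Step 1: YYYY
Step 2: YYYY  (unchanged — fixed point at step 1)

Answer: YYYY


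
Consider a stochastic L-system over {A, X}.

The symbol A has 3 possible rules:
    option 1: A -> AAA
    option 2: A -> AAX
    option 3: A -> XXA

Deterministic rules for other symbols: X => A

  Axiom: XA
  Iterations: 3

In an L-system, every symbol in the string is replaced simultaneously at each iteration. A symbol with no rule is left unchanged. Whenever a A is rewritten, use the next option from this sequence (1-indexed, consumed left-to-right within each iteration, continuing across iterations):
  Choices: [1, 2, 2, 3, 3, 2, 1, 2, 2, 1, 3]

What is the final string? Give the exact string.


Answer: AAXAAAAAAXAAXAAAAAAAAXXA

Derivation:
Step 0: XA
Step 1: AAAA  (used choices [1])
Step 2: AAXAAXXXAXXA  (used choices [2, 2, 3, 3])
Step 3: AAXAAAAAAXAAXAAAAAAAAXXA  (used choices [2, 1, 2, 2, 1, 3])


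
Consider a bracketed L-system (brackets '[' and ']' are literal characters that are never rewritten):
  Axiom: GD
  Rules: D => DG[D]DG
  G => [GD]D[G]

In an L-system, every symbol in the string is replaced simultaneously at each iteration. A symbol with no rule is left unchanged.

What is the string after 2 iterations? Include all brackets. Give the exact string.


Step 0: GD
Step 1: [GD]D[G]DG[D]DG
Step 2: [[GD]D[G]DG[D]DG]DG[D]DG[[GD]D[G]]DG[D]DG[GD]D[G][DG[D]DG]DG[D]DG[GD]D[G]

Answer: [[GD]D[G]DG[D]DG]DG[D]DG[[GD]D[G]]DG[D]DG[GD]D[G][DG[D]DG]DG[D]DG[GD]D[G]


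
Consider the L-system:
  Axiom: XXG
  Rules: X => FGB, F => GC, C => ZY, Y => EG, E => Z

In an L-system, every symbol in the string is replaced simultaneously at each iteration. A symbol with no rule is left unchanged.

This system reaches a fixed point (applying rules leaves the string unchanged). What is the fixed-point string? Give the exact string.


Answer: GZZGGBGZZGGBG

Derivation:
Step 0: XXG
Step 1: FGBFGBG
Step 2: GCGBGCGBG
Step 3: GZYGBGZYGBG
Step 4: GZEGGBGZEGGBG
Step 5: GZZGGBGZZGGBG
Step 6: GZZGGBGZZGGBG  (unchanged — fixed point at step 5)


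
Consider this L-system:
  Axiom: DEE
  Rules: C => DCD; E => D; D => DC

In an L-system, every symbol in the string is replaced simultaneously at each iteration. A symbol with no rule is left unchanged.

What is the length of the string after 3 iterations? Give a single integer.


Answer: 22

Derivation:
Step 0: length = 3
Step 1: length = 4
Step 2: length = 9
Step 3: length = 22


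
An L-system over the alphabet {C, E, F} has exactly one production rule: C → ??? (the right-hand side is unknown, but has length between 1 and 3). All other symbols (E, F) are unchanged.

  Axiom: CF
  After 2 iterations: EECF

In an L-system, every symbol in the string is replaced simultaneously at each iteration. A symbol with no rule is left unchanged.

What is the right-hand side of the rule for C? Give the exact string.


Answer: EC

Derivation:
Trying C → EC:
  Step 0: CF
  Step 1: ECF
  Step 2: EECF
Matches the given result.


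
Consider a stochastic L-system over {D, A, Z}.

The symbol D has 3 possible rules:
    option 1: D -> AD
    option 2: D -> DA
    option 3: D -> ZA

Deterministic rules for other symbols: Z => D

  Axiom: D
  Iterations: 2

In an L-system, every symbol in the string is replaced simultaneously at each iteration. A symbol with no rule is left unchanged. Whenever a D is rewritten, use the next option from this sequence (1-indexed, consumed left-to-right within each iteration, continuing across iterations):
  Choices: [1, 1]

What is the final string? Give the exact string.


Step 0: D
Step 1: AD  (used choices [1])
Step 2: AAD  (used choices [1])

Answer: AAD


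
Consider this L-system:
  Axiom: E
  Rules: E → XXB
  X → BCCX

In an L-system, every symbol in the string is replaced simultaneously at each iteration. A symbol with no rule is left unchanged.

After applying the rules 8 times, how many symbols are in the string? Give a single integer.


Answer: 45

Derivation:
Step 0: length = 1
Step 1: length = 3
Step 2: length = 9
Step 3: length = 15
Step 4: length = 21
Step 5: length = 27
Step 6: length = 33
Step 7: length = 39
Step 8: length = 45


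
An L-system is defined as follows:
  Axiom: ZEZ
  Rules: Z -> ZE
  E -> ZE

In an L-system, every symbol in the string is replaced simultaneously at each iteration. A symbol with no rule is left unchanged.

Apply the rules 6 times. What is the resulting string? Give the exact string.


Step 0: ZEZ
Step 1: ZEZEZE
Step 2: ZEZEZEZEZEZE
Step 3: ZEZEZEZEZEZEZEZEZEZEZEZE
Step 4: ZEZEZEZEZEZEZEZEZEZEZEZEZEZEZEZEZEZEZEZEZEZEZEZE
Step 5: ZEZEZEZEZEZEZEZEZEZEZEZEZEZEZEZEZEZEZEZEZEZEZEZEZEZEZEZEZEZEZEZEZEZEZEZEZEZEZEZEZEZEZEZEZEZEZEZE
Step 6: ZEZEZEZEZEZEZEZEZEZEZEZEZEZEZEZEZEZEZEZEZEZEZEZEZEZEZEZEZEZEZEZEZEZEZEZEZEZEZEZEZEZEZEZEZEZEZEZEZEZEZEZEZEZEZEZEZEZEZEZEZEZEZEZEZEZEZEZEZEZEZEZEZEZEZEZEZEZEZEZEZEZEZEZEZEZEZEZEZEZEZEZEZEZEZEZE

Answer: ZEZEZEZEZEZEZEZEZEZEZEZEZEZEZEZEZEZEZEZEZEZEZEZEZEZEZEZEZEZEZEZEZEZEZEZEZEZEZEZEZEZEZEZEZEZEZEZEZEZEZEZEZEZEZEZEZEZEZEZEZEZEZEZEZEZEZEZEZEZEZEZEZEZEZEZEZEZEZEZEZEZEZEZEZEZEZEZEZEZEZEZEZEZEZEZE


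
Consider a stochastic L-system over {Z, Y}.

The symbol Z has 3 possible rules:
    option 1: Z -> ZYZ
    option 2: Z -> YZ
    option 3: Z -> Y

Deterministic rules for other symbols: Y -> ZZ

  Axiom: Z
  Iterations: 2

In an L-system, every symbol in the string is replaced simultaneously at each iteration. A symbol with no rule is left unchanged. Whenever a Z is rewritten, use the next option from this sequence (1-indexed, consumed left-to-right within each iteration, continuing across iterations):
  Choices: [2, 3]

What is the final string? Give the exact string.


Step 0: Z
Step 1: YZ  (used choices [2])
Step 2: ZZY  (used choices [3])

Answer: ZZY


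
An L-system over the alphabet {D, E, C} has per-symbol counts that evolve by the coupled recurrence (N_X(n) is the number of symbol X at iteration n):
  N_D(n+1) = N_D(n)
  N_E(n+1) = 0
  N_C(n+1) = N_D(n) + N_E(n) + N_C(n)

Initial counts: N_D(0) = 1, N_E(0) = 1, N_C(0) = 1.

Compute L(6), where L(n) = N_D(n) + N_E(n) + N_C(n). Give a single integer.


Step 0: N_D=1, N_E=1, N_C=1, L=3
Step 1: N_D=1, N_E=0, N_C=3, L=4
Step 2: N_D=1, N_E=0, N_C=4, L=5
Step 3: N_D=1, N_E=0, N_C=5, L=6
Step 4: N_D=1, N_E=0, N_C=6, L=7
Step 5: N_D=1, N_E=0, N_C=7, L=8
Step 6: N_D=1, N_E=0, N_C=8, L=9

Answer: 9


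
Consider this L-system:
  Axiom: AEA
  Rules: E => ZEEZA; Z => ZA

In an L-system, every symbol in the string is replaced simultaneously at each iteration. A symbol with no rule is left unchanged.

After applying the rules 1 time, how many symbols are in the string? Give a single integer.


Answer: 7

Derivation:
Step 0: length = 3
Step 1: length = 7


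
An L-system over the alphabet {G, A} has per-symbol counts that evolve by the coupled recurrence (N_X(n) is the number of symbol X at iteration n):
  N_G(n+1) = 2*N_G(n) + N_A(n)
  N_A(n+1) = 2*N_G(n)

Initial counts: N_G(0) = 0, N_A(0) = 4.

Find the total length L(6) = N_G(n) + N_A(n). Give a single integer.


Answer: 832

Derivation:
Step 0: N_G=0, N_A=4, L=4
Step 1: N_G=4, N_A=0, L=4
Step 2: N_G=8, N_A=8, L=16
Step 3: N_G=24, N_A=16, L=40
Step 4: N_G=64, N_A=48, L=112
Step 5: N_G=176, N_A=128, L=304
Step 6: N_G=480, N_A=352, L=832


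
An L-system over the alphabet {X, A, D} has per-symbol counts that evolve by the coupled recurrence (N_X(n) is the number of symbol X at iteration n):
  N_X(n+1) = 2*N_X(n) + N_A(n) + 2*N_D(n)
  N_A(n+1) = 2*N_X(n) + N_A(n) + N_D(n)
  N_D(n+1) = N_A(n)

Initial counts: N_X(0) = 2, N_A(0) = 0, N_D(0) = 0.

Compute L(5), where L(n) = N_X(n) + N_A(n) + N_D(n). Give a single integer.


Step 0: N_X=2, N_A=0, N_D=0, L=2
Step 1: N_X=4, N_A=4, N_D=0, L=8
Step 2: N_X=12, N_A=12, N_D=4, L=28
Step 3: N_X=44, N_A=40, N_D=12, L=96
Step 4: N_X=152, N_A=140, N_D=40, L=332
Step 5: N_X=524, N_A=484, N_D=140, L=1148

Answer: 1148


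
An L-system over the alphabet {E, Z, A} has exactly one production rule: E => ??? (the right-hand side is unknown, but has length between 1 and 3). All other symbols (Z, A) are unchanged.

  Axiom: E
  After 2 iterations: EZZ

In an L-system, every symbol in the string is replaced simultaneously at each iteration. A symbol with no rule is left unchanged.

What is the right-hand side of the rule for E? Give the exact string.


Trying E => EZ:
  Step 0: E
  Step 1: EZ
  Step 2: EZZ
Matches the given result.

Answer: EZ


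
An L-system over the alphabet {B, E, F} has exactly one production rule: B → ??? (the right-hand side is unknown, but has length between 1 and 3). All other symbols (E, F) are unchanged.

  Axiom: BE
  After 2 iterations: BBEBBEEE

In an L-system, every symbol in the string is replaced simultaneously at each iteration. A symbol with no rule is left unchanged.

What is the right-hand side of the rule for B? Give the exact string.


Trying B → BBE:
  Step 0: BE
  Step 1: BBEE
  Step 2: BBEBBEEE
Matches the given result.

Answer: BBE


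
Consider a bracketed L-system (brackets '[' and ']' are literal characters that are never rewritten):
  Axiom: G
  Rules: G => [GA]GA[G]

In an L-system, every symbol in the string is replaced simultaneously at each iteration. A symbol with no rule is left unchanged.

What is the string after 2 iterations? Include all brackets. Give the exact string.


Step 0: G
Step 1: [GA]GA[G]
Step 2: [[GA]GA[G]A][GA]GA[G]A[[GA]GA[G]]

Answer: [[GA]GA[G]A][GA]GA[G]A[[GA]GA[G]]


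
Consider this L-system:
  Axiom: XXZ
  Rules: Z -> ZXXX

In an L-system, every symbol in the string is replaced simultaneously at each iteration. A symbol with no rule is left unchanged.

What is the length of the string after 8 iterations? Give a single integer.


Answer: 27

Derivation:
Step 0: length = 3
Step 1: length = 6
Step 2: length = 9
Step 3: length = 12
Step 4: length = 15
Step 5: length = 18
Step 6: length = 21
Step 7: length = 24
Step 8: length = 27


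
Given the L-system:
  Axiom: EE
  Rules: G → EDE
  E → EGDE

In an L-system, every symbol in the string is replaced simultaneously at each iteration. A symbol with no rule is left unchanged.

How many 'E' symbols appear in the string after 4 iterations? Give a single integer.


Step 0: EE  (2 'E')
Step 1: EGDEEGDE  (4 'E')
Step 2: EGDEEDEDEGDEEGDEEDEDEGDE  (12 'E')
Step 3: EGDEEDEDEGDEEGDEDEGDEDEGDEEDEDEGDEEGDEEDEDEGDEEGDEDEGDEDEGDEEDEDEGDE  (32 'E')
Step 4: EGDEEDEDEGDEEGDEDEGDEDEGDEEDEDEGDEEGDEEDEDEGDEDEGDEEDEDEGDEDEGDEEDEDEGDEEGDEDEGDEDEGDEEDEDEGDEEGDEEDEDEGDEEGDEDEGDEDEGDEEDEDEGDEEGDEEDEDEGDEDEGDEEDEDEGDEDEGDEEDEDEGDEEGDEDEGDEDEGDEEDEDEGDE  (88 'E')

Answer: 88
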